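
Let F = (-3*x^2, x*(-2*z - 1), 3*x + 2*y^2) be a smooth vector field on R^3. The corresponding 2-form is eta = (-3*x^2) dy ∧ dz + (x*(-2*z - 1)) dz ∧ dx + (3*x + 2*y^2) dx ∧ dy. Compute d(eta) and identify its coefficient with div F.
d(eta) = (-6*x) dx ∧ dy ∧ dz; div F = -6*x

For a 2-form in R^3 of the form above, applying d gives a 3-form with coefficient ∂P/∂x + ∂Q/∂y + ∂R/∂z:
  ∂P/∂x = -6*x
  ∂Q/∂y = 0
  ∂R/∂z = 0
Sum = -6*x, which is exactly div F.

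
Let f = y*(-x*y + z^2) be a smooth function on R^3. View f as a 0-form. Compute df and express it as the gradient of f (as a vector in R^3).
df = (-y^2) dx + (-2*x*y + z^2) dy + (2*y*z) dz; grad f = (-y^2, -2*x*y + z^2, 2*y*z)

For a 0-form f, d f = (∂f/∂x) dx + (∂f/∂y) dy + (∂f/∂z) dz. The components of the vector representation are exactly the entries of grad f in Cartesian coordinates:
  ∂f/∂x = -y^2
  ∂f/∂y = -2*x*y + z^2
  ∂f/∂z = 2*y*z.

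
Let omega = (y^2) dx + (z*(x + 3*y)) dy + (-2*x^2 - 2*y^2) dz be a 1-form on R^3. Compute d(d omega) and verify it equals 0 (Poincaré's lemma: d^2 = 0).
d(d omega) = 0

Step 1: d omega = sum_{i<j} (∂f_j/∂x_i - ∂f_i/∂x_j) dx_i ∧ dx_j:
  coeff of dx ∧ dy: -2*y + z
  coeff of dx ∧ dz: -4*x
  coeff of dy ∧ dz: -x - 7*y
Step 2: Apply d again to each 2-form coefficient. The only possible 3-form in R^3 is dx ∧ dy ∧ dz, with coefficient
  ∂(coeff of dy∧dz)/∂x - ∂(coeff of dx∧dz)/∂y + ∂(coeff of dx∧dy)/∂z
  = ∂/∂x (-x - 7*y) - ∂/∂y (-4*x) + ∂/∂z (-2*y + z).
Each of these terms simplifies to sums of mixed partials that cancel in pairs. The result is 0 (by equality of mixed partials for smooth functions — Schwarz / Clairaut).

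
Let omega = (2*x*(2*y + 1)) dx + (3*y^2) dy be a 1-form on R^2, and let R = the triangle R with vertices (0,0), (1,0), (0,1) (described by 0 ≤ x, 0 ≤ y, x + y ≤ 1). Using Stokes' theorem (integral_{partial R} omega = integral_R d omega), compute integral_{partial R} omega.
integral_(partial R) omega = -2/3

Stokes: integral_partial_R omega = integral_R d omega with d omega = (∂Q/∂x - ∂P/∂y) dx ∧ dy.
  ∂Q/∂x = 0
  ∂P/∂y = 4*x
  integrand = ∂Q/∂x - ∂P/∂y = -4*x.
Integrating over R: integral_0^1 integral_0^{1-x} (-4*x) dy dx = -2/3.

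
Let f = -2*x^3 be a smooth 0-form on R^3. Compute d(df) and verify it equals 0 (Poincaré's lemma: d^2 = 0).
d(df) = 0

Step 1: df = sum_i (∂f/∂x_i) dx_i = (-6*x^2) dx + (0) dy + (0) dz.
Step 2: Apply d again. Using the 1-form formula, the coefficient of dx ∧ dy in d(df) is ∂^2 f/∂x ∂y - ∂^2 f/∂y ∂x = (0) - (0) = 0 (equality of mixed partials for smooth f).
Similarly for dx ∧ dz and dy ∧ dz — all coefficients vanish. So d(df) = 0.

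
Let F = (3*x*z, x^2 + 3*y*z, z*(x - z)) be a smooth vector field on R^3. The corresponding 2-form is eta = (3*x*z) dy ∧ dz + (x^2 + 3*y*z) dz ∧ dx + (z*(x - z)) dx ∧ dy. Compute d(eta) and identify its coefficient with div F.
d(eta) = (x + 4*z) dx ∧ dy ∧ dz; div F = x + 4*z

For a 2-form in R^3 of the form above, applying d gives a 3-form with coefficient ∂P/∂x + ∂Q/∂y + ∂R/∂z:
  ∂P/∂x = 3*z
  ∂Q/∂y = 3*z
  ∂R/∂z = x - 2*z
Sum = x + 4*z, which is exactly div F.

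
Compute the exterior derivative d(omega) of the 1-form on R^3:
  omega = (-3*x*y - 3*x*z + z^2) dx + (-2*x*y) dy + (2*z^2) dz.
d(omega) = (3*x - 2*y) dx ∧ dy + (3*x - 2*z) dx ∧ dz

For a 1-form omega = sum_i f_i dx_i, the exterior derivative is
  d(omega) = sum_{i < j} (∂f_j/∂x_i - ∂f_i/∂x_j) dx_i ∧ dx_j.
  coefficient of dx ∧ dy: ∂f_2/∂x - ∂f_1/∂y = ∂(-2*x*y)/∂x - ∂(-3*x*y - 3*x*z + z^2)/∂y = 3*x - 2*y
  coefficient of dx ∧ dz: ∂f_3/∂x - ∂f_1/∂z = ∂(2*z^2)/∂x - ∂(-3*x*y - 3*x*z + z^2)/∂z = 3*x - 2*z
Assembling: d(omega) = (3*x - 2*y) dx ∧ dy + (3*x - 2*z) dx ∧ dz.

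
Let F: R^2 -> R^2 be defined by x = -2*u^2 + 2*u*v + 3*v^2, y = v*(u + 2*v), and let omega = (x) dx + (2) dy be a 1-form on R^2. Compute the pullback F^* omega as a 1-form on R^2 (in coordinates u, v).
F^* omega = (8*u^3 - 12*u^2*v - 8*u*v^2 + 6*v^3 + 2*v) du + (-4*u^3 - 8*u^2*v + 18*u*v^2 + 2*u + 18*v^3 + 8*v) dv

Using F^*(f dg) = (f ∘ F) d(g ∘ F), substitute each coordinate x_i by F_i(u, v) in f_i, and replace dx_i by d F_i = (∂F_i/∂u) du + (∂F_i/∂v) dv.
  For the x component: f_1(F) = -2*u^2 + 2*u*v + 3*v^2; d F_1 = (-4*u + 2*v) du + (2*u + 6*v) dv
  For the y component: f_2(F) = 2; d F_2 = (v) du + (u + 4*v) dv
Combining and collecting du, dv coefficients:
  coeff of du: 8*u^3 - 12*u^2*v - 8*u*v^2 + 6*v^3 + 2*v
  coeff of dv: -4*u^3 - 8*u^2*v + 18*u*v^2 + 2*u + 18*v^3 + 8*v
F^* omega = (8*u^3 - 12*u^2*v - 8*u*v^2 + 6*v^3 + 2*v) du + (-4*u^3 - 8*u^2*v + 18*u*v^2 + 2*u + 18*v^3 + 8*v) dv.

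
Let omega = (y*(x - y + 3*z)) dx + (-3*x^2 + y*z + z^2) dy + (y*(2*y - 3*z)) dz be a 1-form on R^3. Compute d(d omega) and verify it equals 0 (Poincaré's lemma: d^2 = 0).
d(d omega) = 0

Step 1: d omega = sum_{i<j} (∂f_j/∂x_i - ∂f_i/∂x_j) dx_i ∧ dx_j:
  coeff of dx ∧ dy: -7*x + 2*y - 3*z
  coeff of dx ∧ dz: -3*y
  coeff of dy ∧ dz: 3*y - 5*z
Step 2: Apply d again to each 2-form coefficient. The only possible 3-form in R^3 is dx ∧ dy ∧ dz, with coefficient
  ∂(coeff of dy∧dz)/∂x - ∂(coeff of dx∧dz)/∂y + ∂(coeff of dx∧dy)/∂z
  = ∂/∂x (3*y - 5*z) - ∂/∂y (-3*y) + ∂/∂z (-7*x + 2*y - 3*z).
Each of these terms simplifies to sums of mixed partials that cancel in pairs. The result is 0 (by equality of mixed partials for smooth functions — Schwarz / Clairaut).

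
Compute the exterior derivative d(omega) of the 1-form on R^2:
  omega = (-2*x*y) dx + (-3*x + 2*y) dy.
d(omega) = (2*x - 3) dx ∧ dy

For a 1-form omega = sum_i f_i dx_i, the exterior derivative is
  d(omega) = sum_{i < j} (∂f_j/∂x_i - ∂f_i/∂x_j) dx_i ∧ dx_j.
  coefficient of dx ∧ dy: ∂f_2/∂x - ∂f_1/∂y = ∂(-3*x + 2*y)/∂x - ∂(-2*x*y)/∂y = 2*x - 3
Assembling: d(omega) = (2*x - 3) dx ∧ dy.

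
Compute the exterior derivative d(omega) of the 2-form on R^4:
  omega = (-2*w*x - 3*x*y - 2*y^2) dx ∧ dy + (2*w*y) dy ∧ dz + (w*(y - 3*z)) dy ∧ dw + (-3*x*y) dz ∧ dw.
d(omega) = (-2*x) dx ∧ dy ∧ dw + (3*w - 3*x + 2*y) dy ∧ dz ∧ dw + (-3*y) dx ∧ dz ∧ dw

For a 2-form omega = sum_{i<j} g_{ij} dx_i ∧ dx_j, the exterior derivative is
  d(omega) = sum_{i<j} d(g_{ij}) ∧ dx_i ∧ dx_j = sum_{i<j, k} (∂g_{ij}/∂x_k) dx_k ∧ dx_i ∧ dx_j.
Expand each term, using dx_k ∧ dx_i ∧ dx_j = sgn(permutation) dx_{(a)} ∧ dx_{(b)} ∧ dx_{(c)} with (a < b < c) sorted:
  d(-2*w*x - 3*x*y - 2*y^2) includes (∂/∂w)(-2*w*x - 3*x*y - 2*y^2) dw = (-2*x) dw, which multiplied by dx ∧ dy gives (-2*x) dx ∧ dy ∧ dw
  d(2*w*y) includes (∂/∂w)(2*w*y) dw = (2*y) dw, which multiplied by dy ∧ dz gives (2*y) dy ∧ dz ∧ dw
  d(w*(y - 3*z)) includes (∂/∂z)(w*(y - 3*z)) dz = (-3*w) dz, which multiplied by dy ∧ dw gives (3*w) dy ∧ dz ∧ dw
  d(-3*x*y) includes (∂/∂x)(-3*x*y) dx = (-3*y) dx, which multiplied by dz ∧ dw gives (-3*y) dx ∧ dz ∧ dw
  d(-3*x*y) includes (∂/∂y)(-3*x*y) dy = (-3*x) dy, which multiplied by dz ∧ dw gives (-3*x) dy ∧ dz ∧ dw
Collecting like 3-forms: d(omega) = (-2*x) dx ∧ dy ∧ dw + (3*w - 3*x + 2*y) dy ∧ dz ∧ dw + (-3*y) dx ∧ dz ∧ dw.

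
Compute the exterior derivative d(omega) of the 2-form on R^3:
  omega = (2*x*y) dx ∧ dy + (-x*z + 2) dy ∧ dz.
d(omega) = (-z) dx ∧ dy ∧ dz

For a 2-form omega = sum_{i<j} g_{ij} dx_i ∧ dx_j, the exterior derivative is
  d(omega) = sum_{i<j} d(g_{ij}) ∧ dx_i ∧ dx_j = sum_{i<j, k} (∂g_{ij}/∂x_k) dx_k ∧ dx_i ∧ dx_j.
Expand each term, using dx_k ∧ dx_i ∧ dx_j = sgn(permutation) dx_{(a)} ∧ dx_{(b)} ∧ dx_{(c)} with (a < b < c) sorted:
  d(-x*z + 2) includes (∂/∂x)(-x*z + 2) dx = (-z) dx, which multiplied by dy ∧ dz gives (-z) dx ∧ dy ∧ dz
Collecting like 3-forms: d(omega) = (-z) dx ∧ dy ∧ dz.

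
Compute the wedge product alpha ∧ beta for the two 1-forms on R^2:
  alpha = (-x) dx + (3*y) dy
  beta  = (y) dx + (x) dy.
alpha ∧ beta = (-x^2 - 3*y^2) dx ∧ dy

Distribute the wedge, using dx_i ∧ dx_j = -dx_j ∧ dx_i and dx_i ∧ dx_i = 0. For each pair (i, j) with i < j, the coefficient of dx_i ∧ dx_j in alpha ∧ beta is (alpha_i * beta_j - alpha_j * beta_i). Collecting: alpha ∧ beta = (-x^2 - 3*y^2) dx ∧ dy.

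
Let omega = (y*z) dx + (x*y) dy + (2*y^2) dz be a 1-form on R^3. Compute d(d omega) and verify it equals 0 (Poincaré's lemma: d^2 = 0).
d(d omega) = 0

Step 1: d omega = sum_{i<j} (∂f_j/∂x_i - ∂f_i/∂x_j) dx_i ∧ dx_j:
  coeff of dx ∧ dy: y - z
  coeff of dx ∧ dz: -y
  coeff of dy ∧ dz: 4*y
Step 2: Apply d again to each 2-form coefficient. The only possible 3-form in R^3 is dx ∧ dy ∧ dz, with coefficient
  ∂(coeff of dy∧dz)/∂x - ∂(coeff of dx∧dz)/∂y + ∂(coeff of dx∧dy)/∂z
  = ∂/∂x (4*y) - ∂/∂y (-y) + ∂/∂z (y - z).
Each of these terms simplifies to sums of mixed partials that cancel in pairs. The result is 0 (by equality of mixed partials for smooth functions — Schwarz / Clairaut).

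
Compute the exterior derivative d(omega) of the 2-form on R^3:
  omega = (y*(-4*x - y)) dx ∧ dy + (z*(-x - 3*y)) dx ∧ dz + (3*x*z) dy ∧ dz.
d(omega) = (6*z) dx ∧ dy ∧ dz

For a 2-form omega = sum_{i<j} g_{ij} dx_i ∧ dx_j, the exterior derivative is
  d(omega) = sum_{i<j} d(g_{ij}) ∧ dx_i ∧ dx_j = sum_{i<j, k} (∂g_{ij}/∂x_k) dx_k ∧ dx_i ∧ dx_j.
Expand each term, using dx_k ∧ dx_i ∧ dx_j = sgn(permutation) dx_{(a)} ∧ dx_{(b)} ∧ dx_{(c)} with (a < b < c) sorted:
  d(z*(-x - 3*y)) includes (∂/∂y)(z*(-x - 3*y)) dy = (-3*z) dy, which multiplied by dx ∧ dz gives (3*z) dx ∧ dy ∧ dz
  d(3*x*z) includes (∂/∂x)(3*x*z) dx = (3*z) dx, which multiplied by dy ∧ dz gives (3*z) dx ∧ dy ∧ dz
Collecting like 3-forms: d(omega) = (6*z) dx ∧ dy ∧ dz.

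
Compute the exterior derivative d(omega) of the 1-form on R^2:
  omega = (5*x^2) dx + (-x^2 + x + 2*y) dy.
d(omega) = (1 - 2*x) dx ∧ dy

For a 1-form omega = sum_i f_i dx_i, the exterior derivative is
  d(omega) = sum_{i < j} (∂f_j/∂x_i - ∂f_i/∂x_j) dx_i ∧ dx_j.
  coefficient of dx ∧ dy: ∂f_2/∂x - ∂f_1/∂y = ∂(-x^2 + x + 2*y)/∂x - ∂(5*x^2)/∂y = 1 - 2*x
Assembling: d(omega) = (1 - 2*x) dx ∧ dy.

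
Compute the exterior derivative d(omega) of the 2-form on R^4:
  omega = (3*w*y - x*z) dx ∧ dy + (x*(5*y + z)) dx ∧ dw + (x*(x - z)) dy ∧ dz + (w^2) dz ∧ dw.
d(omega) = (x - z) dx ∧ dy ∧ dz + (-5*x + 3*y) dx ∧ dy ∧ dw + (-x) dx ∧ dz ∧ dw

For a 2-form omega = sum_{i<j} g_{ij} dx_i ∧ dx_j, the exterior derivative is
  d(omega) = sum_{i<j} d(g_{ij}) ∧ dx_i ∧ dx_j = sum_{i<j, k} (∂g_{ij}/∂x_k) dx_k ∧ dx_i ∧ dx_j.
Expand each term, using dx_k ∧ dx_i ∧ dx_j = sgn(permutation) dx_{(a)} ∧ dx_{(b)} ∧ dx_{(c)} with (a < b < c) sorted:
  d(3*w*y - x*z) includes (∂/∂z)(3*w*y - x*z) dz = (-x) dz, which multiplied by dx ∧ dy gives (-x) dx ∧ dy ∧ dz
  d(3*w*y - x*z) includes (∂/∂w)(3*w*y - x*z) dw = (3*y) dw, which multiplied by dx ∧ dy gives (3*y) dx ∧ dy ∧ dw
  d(x*(5*y + z)) includes (∂/∂y)(x*(5*y + z)) dy = (5*x) dy, which multiplied by dx ∧ dw gives (-5*x) dx ∧ dy ∧ dw
  d(x*(5*y + z)) includes (∂/∂z)(x*(5*y + z)) dz = (x) dz, which multiplied by dx ∧ dw gives (-x) dx ∧ dz ∧ dw
  d(x*(x - z)) includes (∂/∂x)(x*(x - z)) dx = (2*x - z) dx, which multiplied by dy ∧ dz gives (2*x - z) dx ∧ dy ∧ dz
Collecting like 3-forms: d(omega) = (x - z) dx ∧ dy ∧ dz + (-5*x + 3*y) dx ∧ dy ∧ dw + (-x) dx ∧ dz ∧ dw.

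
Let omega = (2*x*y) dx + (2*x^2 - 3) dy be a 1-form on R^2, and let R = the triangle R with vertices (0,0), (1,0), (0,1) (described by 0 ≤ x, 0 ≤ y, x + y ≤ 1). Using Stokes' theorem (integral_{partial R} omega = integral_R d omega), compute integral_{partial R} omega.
integral_(partial R) omega = 1/3

Stokes: integral_partial_R omega = integral_R d omega with d omega = (∂Q/∂x - ∂P/∂y) dx ∧ dy.
  ∂Q/∂x = 4*x
  ∂P/∂y = 2*x
  integrand = ∂Q/∂x - ∂P/∂y = 2*x.
Integrating over R: integral_0^1 integral_0^{1-x} (2*x) dy dx = 1/3.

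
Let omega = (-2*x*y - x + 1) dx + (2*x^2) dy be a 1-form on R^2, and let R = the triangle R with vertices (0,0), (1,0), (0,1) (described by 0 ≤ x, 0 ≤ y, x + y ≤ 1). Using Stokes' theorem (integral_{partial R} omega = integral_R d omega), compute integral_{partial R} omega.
integral_(partial R) omega = 1

Stokes: integral_partial_R omega = integral_R d omega with d omega = (∂Q/∂x - ∂P/∂y) dx ∧ dy.
  ∂Q/∂x = 4*x
  ∂P/∂y = -2*x
  integrand = ∂Q/∂x - ∂P/∂y = 6*x.
Integrating over R: integral_0^1 integral_0^{1-x} (6*x) dy dx = 1.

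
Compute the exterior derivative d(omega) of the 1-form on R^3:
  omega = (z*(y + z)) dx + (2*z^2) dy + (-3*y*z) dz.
d(omega) = (-z) dx ∧ dy + (-y - 2*z) dx ∧ dz + (-7*z) dy ∧ dz

For a 1-form omega = sum_i f_i dx_i, the exterior derivative is
  d(omega) = sum_{i < j} (∂f_j/∂x_i - ∂f_i/∂x_j) dx_i ∧ dx_j.
  coefficient of dx ∧ dy: ∂f_2/∂x - ∂f_1/∂y = ∂(2*z^2)/∂x - ∂(z*(y + z))/∂y = -z
  coefficient of dx ∧ dz: ∂f_3/∂x - ∂f_1/∂z = ∂(-3*y*z)/∂x - ∂(z*(y + z))/∂z = -y - 2*z
  coefficient of dy ∧ dz: ∂f_3/∂y - ∂f_2/∂z = ∂(-3*y*z)/∂y - ∂(2*z^2)/∂z = -7*z
Assembling: d(omega) = (-z) dx ∧ dy + (-y - 2*z) dx ∧ dz + (-7*z) dy ∧ dz.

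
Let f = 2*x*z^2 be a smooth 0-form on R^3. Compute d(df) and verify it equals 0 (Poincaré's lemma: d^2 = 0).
d(df) = 0

Step 1: df = sum_i (∂f/∂x_i) dx_i = (2*z^2) dx + (0) dy + (4*x*z) dz.
Step 2: Apply d again. Using the 1-form formula, the coefficient of dx ∧ dy in d(df) is ∂^2 f/∂x ∂y - ∂^2 f/∂y ∂x = (0) - (0) = 0 (equality of mixed partials for smooth f).
Similarly for dx ∧ dz and dy ∧ dz — all coefficients vanish. So d(df) = 0.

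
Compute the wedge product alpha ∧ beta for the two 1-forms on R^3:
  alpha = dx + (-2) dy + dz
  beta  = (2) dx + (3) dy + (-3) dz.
alpha ∧ beta = (7) dx ∧ dy + (-5) dx ∧ dz + (3) dy ∧ dz

Distribute the wedge, using dx_i ∧ dx_j = -dx_j ∧ dx_i and dx_i ∧ dx_i = 0. For each pair (i, j) with i < j, the coefficient of dx_i ∧ dx_j in alpha ∧ beta is (alpha_i * beta_j - alpha_j * beta_i). Collecting: alpha ∧ beta = (7) dx ∧ dy + (-5) dx ∧ dz + (3) dy ∧ dz.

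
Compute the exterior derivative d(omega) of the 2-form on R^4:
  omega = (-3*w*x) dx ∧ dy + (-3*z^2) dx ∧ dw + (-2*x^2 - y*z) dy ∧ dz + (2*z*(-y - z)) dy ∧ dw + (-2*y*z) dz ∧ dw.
d(omega) = (-3*x) dx ∧ dy ∧ dw + (6*z) dx ∧ dz ∧ dw + (-4*x) dx ∧ dy ∧ dz + (2*y + 2*z) dy ∧ dz ∧ dw

For a 2-form omega = sum_{i<j} g_{ij} dx_i ∧ dx_j, the exterior derivative is
  d(omega) = sum_{i<j} d(g_{ij}) ∧ dx_i ∧ dx_j = sum_{i<j, k} (∂g_{ij}/∂x_k) dx_k ∧ dx_i ∧ dx_j.
Expand each term, using dx_k ∧ dx_i ∧ dx_j = sgn(permutation) dx_{(a)} ∧ dx_{(b)} ∧ dx_{(c)} with (a < b < c) sorted:
  d(-3*w*x) includes (∂/∂w)(-3*w*x) dw = (-3*x) dw, which multiplied by dx ∧ dy gives (-3*x) dx ∧ dy ∧ dw
  d(-3*z^2) includes (∂/∂z)(-3*z^2) dz = (-6*z) dz, which multiplied by dx ∧ dw gives (6*z) dx ∧ dz ∧ dw
  d(-2*x^2 - y*z) includes (∂/∂x)(-2*x^2 - y*z) dx = (-4*x) dx, which multiplied by dy ∧ dz gives (-4*x) dx ∧ dy ∧ dz
  d(2*z*(-y - z)) includes (∂/∂z)(2*z*(-y - z)) dz = (-2*y - 4*z) dz, which multiplied by dy ∧ dw gives (2*y + 4*z) dy ∧ dz ∧ dw
  d(-2*y*z) includes (∂/∂y)(-2*y*z) dy = (-2*z) dy, which multiplied by dz ∧ dw gives (-2*z) dy ∧ dz ∧ dw
Collecting like 3-forms: d(omega) = (-3*x) dx ∧ dy ∧ dw + (6*z) dx ∧ dz ∧ dw + (-4*x) dx ∧ dy ∧ dz + (2*y + 2*z) dy ∧ dz ∧ dw.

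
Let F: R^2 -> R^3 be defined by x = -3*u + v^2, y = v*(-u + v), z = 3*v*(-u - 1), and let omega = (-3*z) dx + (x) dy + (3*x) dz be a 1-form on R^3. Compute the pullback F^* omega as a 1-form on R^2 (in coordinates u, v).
F^* omega = (v*(3*u - 10*v^2 - 27)) du + (30*u^2 + 8*u*v^2 - 6*u*v + 27*u + 2*v^3 + 9*v^2) dv

Using F^*(f dg) = (f ∘ F) d(g ∘ F), substitute each coordinate x_i by F_i(u, v) in f_i, and replace dx_i by d F_i = (∂F_i/∂u) du + (∂F_i/∂v) dv.
  For the x component: f_1(F) = 9*v*(u + 1); d F_1 = (-3) du + (2*v) dv
  For the y component: f_2(F) = -3*u + v^2; d F_2 = (-v) du + (-u + 2*v) dv
  For the z component: f_3(F) = -9*u + 3*v^2; d F_3 = (-3*v) du + (-3*u - 3) dv
Combining and collecting du, dv coefficients:
  coeff of du: v*(3*u - 10*v^2 - 27)
  coeff of dv: 30*u^2 + 8*u*v^2 - 6*u*v + 27*u + 2*v^3 + 9*v^2
F^* omega = (v*(3*u - 10*v^2 - 27)) du + (30*u^2 + 8*u*v^2 - 6*u*v + 27*u + 2*v^3 + 9*v^2) dv.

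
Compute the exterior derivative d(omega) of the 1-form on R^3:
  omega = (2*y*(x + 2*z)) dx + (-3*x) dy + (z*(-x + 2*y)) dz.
d(omega) = (-2*x - 4*z - 3) dx ∧ dy + (-4*y - z) dx ∧ dz + (2*z) dy ∧ dz

For a 1-form omega = sum_i f_i dx_i, the exterior derivative is
  d(omega) = sum_{i < j} (∂f_j/∂x_i - ∂f_i/∂x_j) dx_i ∧ dx_j.
  coefficient of dx ∧ dy: ∂f_2/∂x - ∂f_1/∂y = ∂(-3*x)/∂x - ∂(2*y*(x + 2*z))/∂y = -2*x - 4*z - 3
  coefficient of dx ∧ dz: ∂f_3/∂x - ∂f_1/∂z = ∂(z*(-x + 2*y))/∂x - ∂(2*y*(x + 2*z))/∂z = -4*y - z
  coefficient of dy ∧ dz: ∂f_3/∂y - ∂f_2/∂z = ∂(z*(-x + 2*y))/∂y - ∂(-3*x)/∂z = 2*z
Assembling: d(omega) = (-2*x - 4*z - 3) dx ∧ dy + (-4*y - z) dx ∧ dz + (2*z) dy ∧ dz.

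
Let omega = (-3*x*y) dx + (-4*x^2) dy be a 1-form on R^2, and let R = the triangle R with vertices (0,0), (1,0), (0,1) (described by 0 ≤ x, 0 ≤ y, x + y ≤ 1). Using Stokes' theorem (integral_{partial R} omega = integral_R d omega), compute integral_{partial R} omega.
integral_(partial R) omega = -5/6

Stokes: integral_partial_R omega = integral_R d omega with d omega = (∂Q/∂x - ∂P/∂y) dx ∧ dy.
  ∂Q/∂x = -8*x
  ∂P/∂y = -3*x
  integrand = ∂Q/∂x - ∂P/∂y = -5*x.
Integrating over R: integral_0^1 integral_0^{1-x} (-5*x) dy dx = -5/6.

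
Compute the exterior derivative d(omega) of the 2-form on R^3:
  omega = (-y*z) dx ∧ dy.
d(omega) = (-y) dx ∧ dy ∧ dz

For a 2-form omega = sum_{i<j} g_{ij} dx_i ∧ dx_j, the exterior derivative is
  d(omega) = sum_{i<j} d(g_{ij}) ∧ dx_i ∧ dx_j = sum_{i<j, k} (∂g_{ij}/∂x_k) dx_k ∧ dx_i ∧ dx_j.
Expand each term, using dx_k ∧ dx_i ∧ dx_j = sgn(permutation) dx_{(a)} ∧ dx_{(b)} ∧ dx_{(c)} with (a < b < c) sorted:
  d(-y*z) includes (∂/∂z)(-y*z) dz = (-y) dz, which multiplied by dx ∧ dy gives (-y) dx ∧ dy ∧ dz
Collecting like 3-forms: d(omega) = (-y) dx ∧ dy ∧ dz.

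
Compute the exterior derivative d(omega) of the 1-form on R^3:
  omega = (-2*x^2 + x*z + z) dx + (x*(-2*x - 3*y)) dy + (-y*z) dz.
d(omega) = (-4*x - 3*y) dx ∧ dy + (-x - 1) dx ∧ dz + (-z) dy ∧ dz

For a 1-form omega = sum_i f_i dx_i, the exterior derivative is
  d(omega) = sum_{i < j} (∂f_j/∂x_i - ∂f_i/∂x_j) dx_i ∧ dx_j.
  coefficient of dx ∧ dy: ∂f_2/∂x - ∂f_1/∂y = ∂(x*(-2*x - 3*y))/∂x - ∂(-2*x^2 + x*z + z)/∂y = -4*x - 3*y
  coefficient of dx ∧ dz: ∂f_3/∂x - ∂f_1/∂z = ∂(-y*z)/∂x - ∂(-2*x^2 + x*z + z)/∂z = -x - 1
  coefficient of dy ∧ dz: ∂f_3/∂y - ∂f_2/∂z = ∂(-y*z)/∂y - ∂(x*(-2*x - 3*y))/∂z = -z
Assembling: d(omega) = (-4*x - 3*y) dx ∧ dy + (-x - 1) dx ∧ dz + (-z) dy ∧ dz.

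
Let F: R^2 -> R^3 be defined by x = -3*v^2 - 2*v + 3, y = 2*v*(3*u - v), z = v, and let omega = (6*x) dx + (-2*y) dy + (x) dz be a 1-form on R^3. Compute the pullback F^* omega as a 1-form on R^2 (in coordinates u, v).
F^* omega = (24*v^2*(-3*u + v)) du + (-72*u^2*v + 72*u*v^2 + 92*v^3 + 105*v^2 - 86*v - 33) dv

Using F^*(f dg) = (f ∘ F) d(g ∘ F), substitute each coordinate x_i by F_i(u, v) in f_i, and replace dx_i by d F_i = (∂F_i/∂u) du + (∂F_i/∂v) dv.
  For the x component: f_1(F) = -18*v^2 - 12*v + 18; d F_1 = (0) du + (-6*v - 2) dv
  For the y component: f_2(F) = 4*v*(-3*u + v); d F_2 = (6*v) du + (6*u - 4*v) dv
  For the z component: f_3(F) = -3*v^2 - 2*v + 3; d F_3 = (0) du + (1) dv
Combining and collecting du, dv coefficients:
  coeff of du: 24*v^2*(-3*u + v)
  coeff of dv: -72*u^2*v + 72*u*v^2 + 92*v^3 + 105*v^2 - 86*v - 33
F^* omega = (24*v^2*(-3*u + v)) du + (-72*u^2*v + 72*u*v^2 + 92*v^3 + 105*v^2 - 86*v - 33) dv.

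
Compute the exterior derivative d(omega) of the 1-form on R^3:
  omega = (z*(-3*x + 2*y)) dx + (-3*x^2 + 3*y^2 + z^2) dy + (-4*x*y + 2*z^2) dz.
d(omega) = (-6*x - 2*z) dx ∧ dy + (3*x - 6*y) dx ∧ dz + (-4*x - 2*z) dy ∧ dz

For a 1-form omega = sum_i f_i dx_i, the exterior derivative is
  d(omega) = sum_{i < j} (∂f_j/∂x_i - ∂f_i/∂x_j) dx_i ∧ dx_j.
  coefficient of dx ∧ dy: ∂f_2/∂x - ∂f_1/∂y = ∂(-3*x^2 + 3*y^2 + z^2)/∂x - ∂(z*(-3*x + 2*y))/∂y = -6*x - 2*z
  coefficient of dx ∧ dz: ∂f_3/∂x - ∂f_1/∂z = ∂(-4*x*y + 2*z^2)/∂x - ∂(z*(-3*x + 2*y))/∂z = 3*x - 6*y
  coefficient of dy ∧ dz: ∂f_3/∂y - ∂f_2/∂z = ∂(-4*x*y + 2*z^2)/∂y - ∂(-3*x^2 + 3*y^2 + z^2)/∂z = -4*x - 2*z
Assembling: d(omega) = (-6*x - 2*z) dx ∧ dy + (3*x - 6*y) dx ∧ dz + (-4*x - 2*z) dy ∧ dz.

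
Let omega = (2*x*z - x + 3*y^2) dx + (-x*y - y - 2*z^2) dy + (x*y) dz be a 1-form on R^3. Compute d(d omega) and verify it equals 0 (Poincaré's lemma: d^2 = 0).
d(d omega) = 0

Step 1: d omega = sum_{i<j} (∂f_j/∂x_i - ∂f_i/∂x_j) dx_i ∧ dx_j:
  coeff of dx ∧ dy: -7*y
  coeff of dx ∧ dz: -2*x + y
  coeff of dy ∧ dz: x + 4*z
Step 2: Apply d again to each 2-form coefficient. The only possible 3-form in R^3 is dx ∧ dy ∧ dz, with coefficient
  ∂(coeff of dy∧dz)/∂x - ∂(coeff of dx∧dz)/∂y + ∂(coeff of dx∧dy)/∂z
  = ∂/∂x (x + 4*z) - ∂/∂y (-2*x + y) + ∂/∂z (-7*y).
Each of these terms simplifies to sums of mixed partials that cancel in pairs. The result is 0 (by equality of mixed partials for smooth functions — Schwarz / Clairaut).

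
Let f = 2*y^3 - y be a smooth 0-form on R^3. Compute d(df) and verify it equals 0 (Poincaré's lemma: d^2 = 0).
d(df) = 0

Step 1: df = sum_i (∂f/∂x_i) dx_i = (0) dx + (6*y^2 - 1) dy + (0) dz.
Step 2: Apply d again. Using the 1-form formula, the coefficient of dx ∧ dy in d(df) is ∂^2 f/∂x ∂y - ∂^2 f/∂y ∂x = (0) - (0) = 0 (equality of mixed partials for smooth f).
Similarly for dx ∧ dz and dy ∧ dz — all coefficients vanish. So d(df) = 0.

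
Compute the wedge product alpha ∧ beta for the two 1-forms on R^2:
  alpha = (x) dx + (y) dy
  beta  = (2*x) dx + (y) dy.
alpha ∧ beta = (-x*y) dx ∧ dy

Distribute the wedge, using dx_i ∧ dx_j = -dx_j ∧ dx_i and dx_i ∧ dx_i = 0. For each pair (i, j) with i < j, the coefficient of dx_i ∧ dx_j in alpha ∧ beta is (alpha_i * beta_j - alpha_j * beta_i). Collecting: alpha ∧ beta = (-x*y) dx ∧ dy.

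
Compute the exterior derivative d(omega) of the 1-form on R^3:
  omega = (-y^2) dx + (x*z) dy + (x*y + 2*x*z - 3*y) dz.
d(omega) = (2*y + z) dx ∧ dy + (y + 2*z) dx ∧ dz + (-3) dy ∧ dz

For a 1-form omega = sum_i f_i dx_i, the exterior derivative is
  d(omega) = sum_{i < j} (∂f_j/∂x_i - ∂f_i/∂x_j) dx_i ∧ dx_j.
  coefficient of dx ∧ dy: ∂f_2/∂x - ∂f_1/∂y = ∂(x*z)/∂x - ∂(-y^2)/∂y = 2*y + z
  coefficient of dx ∧ dz: ∂f_3/∂x - ∂f_1/∂z = ∂(x*y + 2*x*z - 3*y)/∂x - ∂(-y^2)/∂z = y + 2*z
  coefficient of dy ∧ dz: ∂f_3/∂y - ∂f_2/∂z = ∂(x*y + 2*x*z - 3*y)/∂y - ∂(x*z)/∂z = -3
Assembling: d(omega) = (2*y + z) dx ∧ dy + (y + 2*z) dx ∧ dz + (-3) dy ∧ dz.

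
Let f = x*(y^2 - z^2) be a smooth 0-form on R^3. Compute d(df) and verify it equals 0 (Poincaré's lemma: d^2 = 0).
d(df) = 0

Step 1: df = sum_i (∂f/∂x_i) dx_i = (y^2 - z^2) dx + (2*x*y) dy + (-2*x*z) dz.
Step 2: Apply d again. Using the 1-form formula, the coefficient of dx ∧ dy in d(df) is ∂^2 f/∂x ∂y - ∂^2 f/∂y ∂x = (2*y) - (2*y) = 0 (equality of mixed partials for smooth f).
Similarly for dx ∧ dz and dy ∧ dz — all coefficients vanish. So d(df) = 0.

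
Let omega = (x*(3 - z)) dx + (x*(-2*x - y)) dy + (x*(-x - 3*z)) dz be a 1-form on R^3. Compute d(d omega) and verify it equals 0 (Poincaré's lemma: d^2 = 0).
d(d omega) = 0

Step 1: d omega = sum_{i<j} (∂f_j/∂x_i - ∂f_i/∂x_j) dx_i ∧ dx_j:
  coeff of dx ∧ dy: -4*x - y
  coeff of dx ∧ dz: -x - 3*z
  coeff of dy ∧ dz: 0
Step 2: Apply d again to each 2-form coefficient. The only possible 3-form in R^3 is dx ∧ dy ∧ dz, with coefficient
  ∂(coeff of dy∧dz)/∂x - ∂(coeff of dx∧dz)/∂y + ∂(coeff of dx∧dy)/∂z
  = ∂/∂x (0) - ∂/∂y (-x - 3*z) + ∂/∂z (-4*x - y).
Each of these terms simplifies to sums of mixed partials that cancel in pairs. The result is 0 (by equality of mixed partials for smooth functions — Schwarz / Clairaut).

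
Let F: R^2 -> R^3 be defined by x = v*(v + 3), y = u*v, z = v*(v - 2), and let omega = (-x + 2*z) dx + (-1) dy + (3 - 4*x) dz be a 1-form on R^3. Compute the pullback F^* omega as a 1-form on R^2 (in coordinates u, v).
F^* omega = (-v) du + (-u - 6*v^3 - 27*v^2 + 9*v - 6) dv

Using F^*(f dg) = (f ∘ F) d(g ∘ F), substitute each coordinate x_i by F_i(u, v) in f_i, and replace dx_i by d F_i = (∂F_i/∂u) du + (∂F_i/∂v) dv.
  For the x component: f_1(F) = v*(v - 7); d F_1 = (0) du + (2*v + 3) dv
  For the y component: f_2(F) = -1; d F_2 = (v) du + (u) dv
  For the z component: f_3(F) = -4*v^2 - 12*v + 3; d F_3 = (0) du + (2*v - 2) dv
Combining and collecting du, dv coefficients:
  coeff of du: -v
  coeff of dv: -u - 6*v^3 - 27*v^2 + 9*v - 6
F^* omega = (-v) du + (-u - 6*v^3 - 27*v^2 + 9*v - 6) dv.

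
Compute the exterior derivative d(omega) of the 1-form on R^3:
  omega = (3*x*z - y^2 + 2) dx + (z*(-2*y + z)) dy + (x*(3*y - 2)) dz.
d(omega) = (2*y) dx ∧ dy + (-3*x + 3*y - 2) dx ∧ dz + (3*x + 2*y - 2*z) dy ∧ dz

For a 1-form omega = sum_i f_i dx_i, the exterior derivative is
  d(omega) = sum_{i < j} (∂f_j/∂x_i - ∂f_i/∂x_j) dx_i ∧ dx_j.
  coefficient of dx ∧ dy: ∂f_2/∂x - ∂f_1/∂y = ∂(z*(-2*y + z))/∂x - ∂(3*x*z - y^2 + 2)/∂y = 2*y
  coefficient of dx ∧ dz: ∂f_3/∂x - ∂f_1/∂z = ∂(x*(3*y - 2))/∂x - ∂(3*x*z - y^2 + 2)/∂z = -3*x + 3*y - 2
  coefficient of dy ∧ dz: ∂f_3/∂y - ∂f_2/∂z = ∂(x*(3*y - 2))/∂y - ∂(z*(-2*y + z))/∂z = 3*x + 2*y - 2*z
Assembling: d(omega) = (2*y) dx ∧ dy + (-3*x + 3*y - 2) dx ∧ dz + (3*x + 2*y - 2*z) dy ∧ dz.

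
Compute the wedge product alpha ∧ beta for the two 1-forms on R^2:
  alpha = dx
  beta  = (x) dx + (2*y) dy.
alpha ∧ beta = (2*y) dx ∧ dy

Distribute the wedge, using dx_i ∧ dx_j = -dx_j ∧ dx_i and dx_i ∧ dx_i = 0. For each pair (i, j) with i < j, the coefficient of dx_i ∧ dx_j in alpha ∧ beta is (alpha_i * beta_j - alpha_j * beta_i). Collecting: alpha ∧ beta = (2*y) dx ∧ dy.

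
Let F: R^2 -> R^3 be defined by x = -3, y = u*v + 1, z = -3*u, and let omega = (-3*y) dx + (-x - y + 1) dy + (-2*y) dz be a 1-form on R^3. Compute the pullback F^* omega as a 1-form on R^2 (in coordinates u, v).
F^* omega = (-u*v^2 + 6*u*v + 3*v + 6) du + (u*(-u*v + 3)) dv

Using F^*(f dg) = (f ∘ F) d(g ∘ F), substitute each coordinate x_i by F_i(u, v) in f_i, and replace dx_i by d F_i = (∂F_i/∂u) du + (∂F_i/∂v) dv.
  For the x component: f_1(F) = -3*u*v - 3; d F_1 = (0) du + (0) dv
  For the y component: f_2(F) = -u*v + 3; d F_2 = (v) du + (u) dv
  For the z component: f_3(F) = -2*u*v - 2; d F_3 = (-3) du + (0) dv
Combining and collecting du, dv coefficients:
  coeff of du: -u*v^2 + 6*u*v + 3*v + 6
  coeff of dv: u*(-u*v + 3)
F^* omega = (-u*v^2 + 6*u*v + 3*v + 6) du + (u*(-u*v + 3)) dv.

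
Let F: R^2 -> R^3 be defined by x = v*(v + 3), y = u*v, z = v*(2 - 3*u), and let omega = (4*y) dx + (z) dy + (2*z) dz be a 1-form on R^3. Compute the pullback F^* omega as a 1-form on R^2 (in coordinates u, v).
F^* omega = (v^2*(15*u - 10)) du + (v*(15*u^2 + 8*u*v - 10*u + 8)) dv

Using F^*(f dg) = (f ∘ F) d(g ∘ F), substitute each coordinate x_i by F_i(u, v) in f_i, and replace dx_i by d F_i = (∂F_i/∂u) du + (∂F_i/∂v) dv.
  For the x component: f_1(F) = 4*u*v; d F_1 = (0) du + (2*v + 3) dv
  For the y component: f_2(F) = v*(2 - 3*u); d F_2 = (v) du + (u) dv
  For the z component: f_3(F) = 2*v*(2 - 3*u); d F_3 = (-3*v) du + (2 - 3*u) dv
Combining and collecting du, dv coefficients:
  coeff of du: v^2*(15*u - 10)
  coeff of dv: v*(15*u^2 + 8*u*v - 10*u + 8)
F^* omega = (v^2*(15*u - 10)) du + (v*(15*u^2 + 8*u*v - 10*u + 8)) dv.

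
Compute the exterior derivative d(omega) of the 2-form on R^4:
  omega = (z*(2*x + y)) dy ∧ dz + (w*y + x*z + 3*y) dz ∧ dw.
d(omega) = (2*z) dx ∧ dy ∧ dz + (z) dx ∧ dz ∧ dw + (w + 3) dy ∧ dz ∧ dw

For a 2-form omega = sum_{i<j} g_{ij} dx_i ∧ dx_j, the exterior derivative is
  d(omega) = sum_{i<j} d(g_{ij}) ∧ dx_i ∧ dx_j = sum_{i<j, k} (∂g_{ij}/∂x_k) dx_k ∧ dx_i ∧ dx_j.
Expand each term, using dx_k ∧ dx_i ∧ dx_j = sgn(permutation) dx_{(a)} ∧ dx_{(b)} ∧ dx_{(c)} with (a < b < c) sorted:
  d(z*(2*x + y)) includes (∂/∂x)(z*(2*x + y)) dx = (2*z) dx, which multiplied by dy ∧ dz gives (2*z) dx ∧ dy ∧ dz
  d(w*y + x*z + 3*y) includes (∂/∂x)(w*y + x*z + 3*y) dx = (z) dx, which multiplied by dz ∧ dw gives (z) dx ∧ dz ∧ dw
  d(w*y + x*z + 3*y) includes (∂/∂y)(w*y + x*z + 3*y) dy = (w + 3) dy, which multiplied by dz ∧ dw gives (w + 3) dy ∧ dz ∧ dw
Collecting like 3-forms: d(omega) = (2*z) dx ∧ dy ∧ dz + (z) dx ∧ dz ∧ dw + (w + 3) dy ∧ dz ∧ dw.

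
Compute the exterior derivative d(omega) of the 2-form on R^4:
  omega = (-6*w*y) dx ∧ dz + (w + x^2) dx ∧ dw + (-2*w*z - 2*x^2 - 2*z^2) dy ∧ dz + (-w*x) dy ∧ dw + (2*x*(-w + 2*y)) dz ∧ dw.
d(omega) = (6*w - 4*x) dx ∧ dy ∧ dz + (-2*w - 2*y) dx ∧ dz ∧ dw + (4*x - 2*z) dy ∧ dz ∧ dw + (-w) dx ∧ dy ∧ dw

For a 2-form omega = sum_{i<j} g_{ij} dx_i ∧ dx_j, the exterior derivative is
  d(omega) = sum_{i<j} d(g_{ij}) ∧ dx_i ∧ dx_j = sum_{i<j, k} (∂g_{ij}/∂x_k) dx_k ∧ dx_i ∧ dx_j.
Expand each term, using dx_k ∧ dx_i ∧ dx_j = sgn(permutation) dx_{(a)} ∧ dx_{(b)} ∧ dx_{(c)} with (a < b < c) sorted:
  d(-6*w*y) includes (∂/∂y)(-6*w*y) dy = (-6*w) dy, which multiplied by dx ∧ dz gives (6*w) dx ∧ dy ∧ dz
  d(-6*w*y) includes (∂/∂w)(-6*w*y) dw = (-6*y) dw, which multiplied by dx ∧ dz gives (-6*y) dx ∧ dz ∧ dw
  d(-2*w*z - 2*x^2 - 2*z^2) includes (∂/∂x)(-2*w*z - 2*x^2 - 2*z^2) dx = (-4*x) dx, which multiplied by dy ∧ dz gives (-4*x) dx ∧ dy ∧ dz
  d(-2*w*z - 2*x^2 - 2*z^2) includes (∂/∂w)(-2*w*z - 2*x^2 - 2*z^2) dw = (-2*z) dw, which multiplied by dy ∧ dz gives (-2*z) dy ∧ dz ∧ dw
  d(-w*x) includes (∂/∂x)(-w*x) dx = (-w) dx, which multiplied by dy ∧ dw gives (-w) dx ∧ dy ∧ dw
  d(2*x*(-w + 2*y)) includes (∂/∂x)(2*x*(-w + 2*y)) dx = (-2*w + 4*y) dx, which multiplied by dz ∧ dw gives (-2*w + 4*y) dx ∧ dz ∧ dw
  d(2*x*(-w + 2*y)) includes (∂/∂y)(2*x*(-w + 2*y)) dy = (4*x) dy, which multiplied by dz ∧ dw gives (4*x) dy ∧ dz ∧ dw
Collecting like 3-forms: d(omega) = (6*w - 4*x) dx ∧ dy ∧ dz + (-2*w - 2*y) dx ∧ dz ∧ dw + (4*x - 2*z) dy ∧ dz ∧ dw + (-w) dx ∧ dy ∧ dw.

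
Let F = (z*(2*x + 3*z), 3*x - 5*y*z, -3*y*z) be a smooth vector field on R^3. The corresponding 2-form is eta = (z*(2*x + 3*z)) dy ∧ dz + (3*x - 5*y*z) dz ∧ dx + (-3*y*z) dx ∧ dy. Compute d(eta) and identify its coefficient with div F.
d(eta) = (-3*y - 3*z) dx ∧ dy ∧ dz; div F = -3*y - 3*z

For a 2-form in R^3 of the form above, applying d gives a 3-form with coefficient ∂P/∂x + ∂Q/∂y + ∂R/∂z:
  ∂P/∂x = 2*z
  ∂Q/∂y = -5*z
  ∂R/∂z = -3*y
Sum = -3*y - 3*z, which is exactly div F.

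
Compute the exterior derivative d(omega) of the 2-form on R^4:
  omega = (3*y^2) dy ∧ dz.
d(omega) = 0

For a 2-form omega = sum_{i<j} g_{ij} dx_i ∧ dx_j, the exterior derivative is
  d(omega) = sum_{i<j} d(g_{ij}) ∧ dx_i ∧ dx_j = sum_{i<j, k} (∂g_{ij}/∂x_k) dx_k ∧ dx_i ∧ dx_j.
Expand each term, using dx_k ∧ dx_i ∧ dx_j = sgn(permutation) dx_{(a)} ∧ dx_{(b)} ∧ dx_{(c)} with (a < b < c) sorted:

Collecting like 3-forms: d(omega) = 0.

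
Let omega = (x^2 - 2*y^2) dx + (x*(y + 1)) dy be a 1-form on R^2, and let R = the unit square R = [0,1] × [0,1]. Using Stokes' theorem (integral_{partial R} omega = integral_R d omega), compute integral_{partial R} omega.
integral_(partial R) omega = 7/2

Stokes: integral_partial_R omega = integral_R d omega with d omega = (∂Q/∂x - ∂P/∂y) dx ∧ dy.
  ∂Q/∂x = y + 1
  ∂P/∂y = -4*y
  integrand = ∂Q/∂x - ∂P/∂y = 5*y + 1.
Integrating over R: integral_0^1 integral_0^1 (5*y + 1) dx dy = 7/2.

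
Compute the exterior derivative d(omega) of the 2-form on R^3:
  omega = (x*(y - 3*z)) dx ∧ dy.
d(omega) = (-3*x) dx ∧ dy ∧ dz

For a 2-form omega = sum_{i<j} g_{ij} dx_i ∧ dx_j, the exterior derivative is
  d(omega) = sum_{i<j} d(g_{ij}) ∧ dx_i ∧ dx_j = sum_{i<j, k} (∂g_{ij}/∂x_k) dx_k ∧ dx_i ∧ dx_j.
Expand each term, using dx_k ∧ dx_i ∧ dx_j = sgn(permutation) dx_{(a)} ∧ dx_{(b)} ∧ dx_{(c)} with (a < b < c) sorted:
  d(x*(y - 3*z)) includes (∂/∂z)(x*(y - 3*z)) dz = (-3*x) dz, which multiplied by dx ∧ dy gives (-3*x) dx ∧ dy ∧ dz
Collecting like 3-forms: d(omega) = (-3*x) dx ∧ dy ∧ dz.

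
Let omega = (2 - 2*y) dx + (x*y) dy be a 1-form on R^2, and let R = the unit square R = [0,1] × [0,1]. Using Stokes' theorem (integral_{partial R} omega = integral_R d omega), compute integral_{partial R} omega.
integral_(partial R) omega = 5/2

Stokes: integral_partial_R omega = integral_R d omega with d omega = (∂Q/∂x - ∂P/∂y) dx ∧ dy.
  ∂Q/∂x = y
  ∂P/∂y = -2
  integrand = ∂Q/∂x - ∂P/∂y = y + 2.
Integrating over R: integral_0^1 integral_0^1 (y + 2) dx dy = 5/2.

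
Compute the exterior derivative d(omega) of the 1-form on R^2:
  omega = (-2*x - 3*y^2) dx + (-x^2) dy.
d(omega) = (-2*x + 6*y) dx ∧ dy

For a 1-form omega = sum_i f_i dx_i, the exterior derivative is
  d(omega) = sum_{i < j} (∂f_j/∂x_i - ∂f_i/∂x_j) dx_i ∧ dx_j.
  coefficient of dx ∧ dy: ∂f_2/∂x - ∂f_1/∂y = ∂(-x^2)/∂x - ∂(-2*x - 3*y^2)/∂y = -2*x + 6*y
Assembling: d(omega) = (-2*x + 6*y) dx ∧ dy.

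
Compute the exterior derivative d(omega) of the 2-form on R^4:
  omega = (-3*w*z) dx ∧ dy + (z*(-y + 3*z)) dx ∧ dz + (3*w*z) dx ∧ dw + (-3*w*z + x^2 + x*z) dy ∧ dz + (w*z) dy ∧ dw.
d(omega) = (-3*w + 2*x + 2*z) dx ∧ dy ∧ dz + (-3*z) dx ∧ dy ∧ dw + (-3*w) dx ∧ dz ∧ dw + (-w - 3*z) dy ∧ dz ∧ dw

For a 2-form omega = sum_{i<j} g_{ij} dx_i ∧ dx_j, the exterior derivative is
  d(omega) = sum_{i<j} d(g_{ij}) ∧ dx_i ∧ dx_j = sum_{i<j, k} (∂g_{ij}/∂x_k) dx_k ∧ dx_i ∧ dx_j.
Expand each term, using dx_k ∧ dx_i ∧ dx_j = sgn(permutation) dx_{(a)} ∧ dx_{(b)} ∧ dx_{(c)} with (a < b < c) sorted:
  d(-3*w*z) includes (∂/∂z)(-3*w*z) dz = (-3*w) dz, which multiplied by dx ∧ dy gives (-3*w) dx ∧ dy ∧ dz
  d(-3*w*z) includes (∂/∂w)(-3*w*z) dw = (-3*z) dw, which multiplied by dx ∧ dy gives (-3*z) dx ∧ dy ∧ dw
  d(z*(-y + 3*z)) includes (∂/∂y)(z*(-y + 3*z)) dy = (-z) dy, which multiplied by dx ∧ dz gives (z) dx ∧ dy ∧ dz
  d(3*w*z) includes (∂/∂z)(3*w*z) dz = (3*w) dz, which multiplied by dx ∧ dw gives (-3*w) dx ∧ dz ∧ dw
  d(-3*w*z + x^2 + x*z) includes (∂/∂x)(-3*w*z + x^2 + x*z) dx = (2*x + z) dx, which multiplied by dy ∧ dz gives (2*x + z) dx ∧ dy ∧ dz
  d(-3*w*z + x^2 + x*z) includes (∂/∂w)(-3*w*z + x^2 + x*z) dw = (-3*z) dw, which multiplied by dy ∧ dz gives (-3*z) dy ∧ dz ∧ dw
  d(w*z) includes (∂/∂z)(w*z) dz = (w) dz, which multiplied by dy ∧ dw gives (-w) dy ∧ dz ∧ dw
Collecting like 3-forms: d(omega) = (-3*w + 2*x + 2*z) dx ∧ dy ∧ dz + (-3*z) dx ∧ dy ∧ dw + (-3*w) dx ∧ dz ∧ dw + (-w - 3*z) dy ∧ dz ∧ dw.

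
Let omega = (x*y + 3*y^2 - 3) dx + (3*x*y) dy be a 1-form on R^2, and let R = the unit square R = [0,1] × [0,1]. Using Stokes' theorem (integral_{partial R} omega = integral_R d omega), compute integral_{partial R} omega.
integral_(partial R) omega = -2

Stokes: integral_partial_R omega = integral_R d omega with d omega = (∂Q/∂x - ∂P/∂y) dx ∧ dy.
  ∂Q/∂x = 3*y
  ∂P/∂y = x + 6*y
  integrand = ∂Q/∂x - ∂P/∂y = -x - 3*y.
Integrating over R: integral_0^1 integral_0^1 (-x - 3*y) dx dy = -2.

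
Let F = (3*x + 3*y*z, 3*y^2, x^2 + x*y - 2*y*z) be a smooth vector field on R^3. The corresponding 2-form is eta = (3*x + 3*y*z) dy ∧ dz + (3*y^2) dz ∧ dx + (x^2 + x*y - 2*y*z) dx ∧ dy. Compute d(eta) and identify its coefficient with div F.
d(eta) = (4*y + 3) dx ∧ dy ∧ dz; div F = 4*y + 3

For a 2-form in R^3 of the form above, applying d gives a 3-form with coefficient ∂P/∂x + ∂Q/∂y + ∂R/∂z:
  ∂P/∂x = 3
  ∂Q/∂y = 6*y
  ∂R/∂z = -2*y
Sum = 4*y + 3, which is exactly div F.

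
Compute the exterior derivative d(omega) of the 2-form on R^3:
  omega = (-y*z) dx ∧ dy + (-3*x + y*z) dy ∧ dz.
d(omega) = (-y - 3) dx ∧ dy ∧ dz

For a 2-form omega = sum_{i<j} g_{ij} dx_i ∧ dx_j, the exterior derivative is
  d(omega) = sum_{i<j} d(g_{ij}) ∧ dx_i ∧ dx_j = sum_{i<j, k} (∂g_{ij}/∂x_k) dx_k ∧ dx_i ∧ dx_j.
Expand each term, using dx_k ∧ dx_i ∧ dx_j = sgn(permutation) dx_{(a)} ∧ dx_{(b)} ∧ dx_{(c)} with (a < b < c) sorted:
  d(-y*z) includes (∂/∂z)(-y*z) dz = (-y) dz, which multiplied by dx ∧ dy gives (-y) dx ∧ dy ∧ dz
  d(-3*x + y*z) includes (∂/∂x)(-3*x + y*z) dx = (-3) dx, which multiplied by dy ∧ dz gives (-3) dx ∧ dy ∧ dz
Collecting like 3-forms: d(omega) = (-y - 3) dx ∧ dy ∧ dz.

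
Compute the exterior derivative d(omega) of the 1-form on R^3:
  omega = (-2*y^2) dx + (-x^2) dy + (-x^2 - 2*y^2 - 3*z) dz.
d(omega) = (-2*x + 4*y) dx ∧ dy + (-2*x) dx ∧ dz + (-4*y) dy ∧ dz

For a 1-form omega = sum_i f_i dx_i, the exterior derivative is
  d(omega) = sum_{i < j} (∂f_j/∂x_i - ∂f_i/∂x_j) dx_i ∧ dx_j.
  coefficient of dx ∧ dy: ∂f_2/∂x - ∂f_1/∂y = ∂(-x^2)/∂x - ∂(-2*y^2)/∂y = -2*x + 4*y
  coefficient of dx ∧ dz: ∂f_3/∂x - ∂f_1/∂z = ∂(-x^2 - 2*y^2 - 3*z)/∂x - ∂(-2*y^2)/∂z = -2*x
  coefficient of dy ∧ dz: ∂f_3/∂y - ∂f_2/∂z = ∂(-x^2 - 2*y^2 - 3*z)/∂y - ∂(-x^2)/∂z = -4*y
Assembling: d(omega) = (-2*x + 4*y) dx ∧ dy + (-2*x) dx ∧ dz + (-4*y) dy ∧ dz.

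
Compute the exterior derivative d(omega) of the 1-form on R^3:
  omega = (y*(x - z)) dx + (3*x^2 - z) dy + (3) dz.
d(omega) = (5*x + z) dx ∧ dy + (y) dx ∧ dz + (1) dy ∧ dz

For a 1-form omega = sum_i f_i dx_i, the exterior derivative is
  d(omega) = sum_{i < j} (∂f_j/∂x_i - ∂f_i/∂x_j) dx_i ∧ dx_j.
  coefficient of dx ∧ dy: ∂f_2/∂x - ∂f_1/∂y = ∂(3*x^2 - z)/∂x - ∂(y*(x - z))/∂y = 5*x + z
  coefficient of dx ∧ dz: ∂f_3/∂x - ∂f_1/∂z = ∂(3)/∂x - ∂(y*(x - z))/∂z = y
  coefficient of dy ∧ dz: ∂f_3/∂y - ∂f_2/∂z = ∂(3)/∂y - ∂(3*x^2 - z)/∂z = 1
Assembling: d(omega) = (5*x + z) dx ∧ dy + (y) dx ∧ dz + (1) dy ∧ dz.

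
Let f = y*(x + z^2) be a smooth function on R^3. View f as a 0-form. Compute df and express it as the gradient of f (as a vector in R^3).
df = (y) dx + (x + z^2) dy + (2*y*z) dz; grad f = (y, x + z^2, 2*y*z)

For a 0-form f, d f = (∂f/∂x) dx + (∂f/∂y) dy + (∂f/∂z) dz. The components of the vector representation are exactly the entries of grad f in Cartesian coordinates:
  ∂f/∂x = y
  ∂f/∂y = x + z^2
  ∂f/∂z = 2*y*z.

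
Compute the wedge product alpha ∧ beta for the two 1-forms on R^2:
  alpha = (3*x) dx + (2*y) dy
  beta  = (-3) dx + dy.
alpha ∧ beta = (3*x + 6*y) dx ∧ dy

Distribute the wedge, using dx_i ∧ dx_j = -dx_j ∧ dx_i and dx_i ∧ dx_i = 0. For each pair (i, j) with i < j, the coefficient of dx_i ∧ dx_j in alpha ∧ beta is (alpha_i * beta_j - alpha_j * beta_i). Collecting: alpha ∧ beta = (3*x + 6*y) dx ∧ dy.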